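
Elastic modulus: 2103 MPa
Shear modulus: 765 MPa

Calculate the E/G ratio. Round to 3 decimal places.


E / G = 2103 / 765 = 2.749

2.749


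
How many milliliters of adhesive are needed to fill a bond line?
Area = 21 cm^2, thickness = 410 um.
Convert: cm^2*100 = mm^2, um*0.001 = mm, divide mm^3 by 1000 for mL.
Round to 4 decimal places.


= (21 * 100) * (410 * 0.001) / 1000
= 0.8610 mL

0.8610


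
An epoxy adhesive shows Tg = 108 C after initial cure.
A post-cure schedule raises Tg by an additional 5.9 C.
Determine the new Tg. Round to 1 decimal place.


New Tg = 108 + 5.9
= 113.9 C

113.9


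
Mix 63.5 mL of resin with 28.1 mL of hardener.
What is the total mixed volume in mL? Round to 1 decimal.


Total = 63.5 + 28.1 = 91.6 mL

91.6


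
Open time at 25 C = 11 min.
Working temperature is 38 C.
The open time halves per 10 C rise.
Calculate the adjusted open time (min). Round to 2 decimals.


factor = 2^((38 - 25) / 10) = 2.4623
ot = 11 / 2.4623 = 4.47 min

4.47


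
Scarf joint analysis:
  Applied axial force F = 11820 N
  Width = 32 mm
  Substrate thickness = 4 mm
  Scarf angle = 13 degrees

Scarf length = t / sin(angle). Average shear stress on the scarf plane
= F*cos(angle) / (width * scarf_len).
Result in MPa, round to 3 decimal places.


Scarf length = 4 / sin(13 deg) = 17.7816 mm
cos(13 deg) = 0.974370
Shear = 11820 * 0.974370 / (32 * 17.7816)
= 20.240 MPa

20.240


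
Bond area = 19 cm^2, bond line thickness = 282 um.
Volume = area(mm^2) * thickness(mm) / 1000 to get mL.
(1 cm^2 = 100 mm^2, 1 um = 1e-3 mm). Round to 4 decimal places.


area_mm2 = 19 * 100 = 1900
blt_mm = 282 * 1e-3 = 0.282
vol_mm3 = 1900 * 0.282 = 535.8
vol_mL = 535.8 / 1000 = 0.5358 mL

0.5358


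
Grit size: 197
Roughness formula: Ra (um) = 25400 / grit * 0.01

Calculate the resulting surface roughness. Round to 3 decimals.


Ra = 25400 / 197 * 0.01
= 1.289 um

1.289


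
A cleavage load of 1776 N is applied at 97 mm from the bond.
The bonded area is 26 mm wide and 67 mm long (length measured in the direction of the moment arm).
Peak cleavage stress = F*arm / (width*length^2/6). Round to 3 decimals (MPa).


Moment = 1776 * 97 = 172272 N*mm
Section modulus = 26 * 4489 / 6 = 116714 / 6 mm^3
Stress = 172272 / (116714 / 6) = 1033632 / 116714
= 8.856 MPa

8.856


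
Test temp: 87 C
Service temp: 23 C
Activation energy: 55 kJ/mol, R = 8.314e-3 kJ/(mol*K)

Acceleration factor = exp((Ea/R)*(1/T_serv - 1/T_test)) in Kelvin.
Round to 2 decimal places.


AF = exp((55/0.008314)*(1/296.15 - 1/360.15))
= 52.96

52.96


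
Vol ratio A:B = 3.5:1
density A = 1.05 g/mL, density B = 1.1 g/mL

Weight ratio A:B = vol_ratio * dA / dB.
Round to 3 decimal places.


Weight ratio = 3.5 * 1.05 / 1.1
= 3.341

3.341


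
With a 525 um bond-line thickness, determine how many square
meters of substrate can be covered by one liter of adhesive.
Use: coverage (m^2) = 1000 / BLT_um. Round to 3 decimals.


Coverage = 1000 / 525 = 1.905 m^2

1.905


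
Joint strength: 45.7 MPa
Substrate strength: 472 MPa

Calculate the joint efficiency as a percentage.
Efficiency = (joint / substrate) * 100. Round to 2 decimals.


Efficiency = (45.7 / 472) * 100 = 9.68%

9.68


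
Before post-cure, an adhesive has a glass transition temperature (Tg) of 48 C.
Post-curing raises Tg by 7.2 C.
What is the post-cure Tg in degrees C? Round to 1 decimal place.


Tg_post = Tg_base + delta_Tg
= 48 + 7.2
= 55.2 C

55.2


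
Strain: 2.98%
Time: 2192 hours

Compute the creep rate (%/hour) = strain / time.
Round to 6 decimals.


Creep rate = 2.98 / 2192
= 0.001359 %/h

0.001359


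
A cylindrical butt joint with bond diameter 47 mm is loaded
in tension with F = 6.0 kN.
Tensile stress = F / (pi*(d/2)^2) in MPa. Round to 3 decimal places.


Area = pi * (47/2)^2 = 1734.9445 mm^2
Stress = 6.0*1000 / 1734.9445
= 3.458 MPa

3.458


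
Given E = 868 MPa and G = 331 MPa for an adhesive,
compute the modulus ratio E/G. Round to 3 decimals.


E/G ratio = 868 / 331 = 2.622

2.622


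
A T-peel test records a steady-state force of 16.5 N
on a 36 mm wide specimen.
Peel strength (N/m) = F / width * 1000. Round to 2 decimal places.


Peel strength = 16.5 / 36 * 1000
= 458.33 N/m

458.33


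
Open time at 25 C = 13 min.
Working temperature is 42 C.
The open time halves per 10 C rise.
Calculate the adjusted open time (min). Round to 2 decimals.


factor = 2^((42 - 25) / 10) = 3.2490
ot = 13 / 3.2490 = 4.00 min

4.00


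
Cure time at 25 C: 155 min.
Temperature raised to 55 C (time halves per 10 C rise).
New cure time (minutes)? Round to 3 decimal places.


Acceleration factor = 2^(30/10) = 8.0000
New time = 155 / 8.0000 = 19.375 min

19.375


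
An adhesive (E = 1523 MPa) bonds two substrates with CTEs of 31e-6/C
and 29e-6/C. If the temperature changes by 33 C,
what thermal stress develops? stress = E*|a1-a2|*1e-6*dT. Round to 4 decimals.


Stress = 1523 * |31 - 29| * 1e-6 * 33
= 0.1005 MPa

0.1005


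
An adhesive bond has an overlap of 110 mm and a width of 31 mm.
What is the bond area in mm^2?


Bond area = overlap * width
= 110 * 31
= 3410 mm^2

3410


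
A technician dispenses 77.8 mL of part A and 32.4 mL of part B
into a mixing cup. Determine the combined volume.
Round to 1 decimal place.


Combined volume = 77.8 + 32.4
= 110.2 mL

110.2


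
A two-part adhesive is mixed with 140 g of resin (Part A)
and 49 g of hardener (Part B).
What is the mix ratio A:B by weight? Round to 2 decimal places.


Mix ratio = mass_A / mass_B
= 140 / 49
= 2.86

2.86


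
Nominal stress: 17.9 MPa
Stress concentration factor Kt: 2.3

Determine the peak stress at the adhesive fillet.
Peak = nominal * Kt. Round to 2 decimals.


Peak stress = 17.9 * 2.3
= 41.17 MPa

41.17


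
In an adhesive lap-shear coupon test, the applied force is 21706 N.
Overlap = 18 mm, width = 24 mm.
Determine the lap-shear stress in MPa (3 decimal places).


stress = F / (overlap * width)
= 21706 / (18 * 24)
= 50.245 MPa

50.245


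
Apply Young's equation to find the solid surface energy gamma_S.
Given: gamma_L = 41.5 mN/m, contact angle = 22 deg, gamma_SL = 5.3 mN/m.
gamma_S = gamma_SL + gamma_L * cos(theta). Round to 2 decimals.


theta_rad = 22 * pi/180 = 0.383972
gamma_S = 5.3 + 41.5 * cos(0.383972)
= 43.78 mN/m

43.78


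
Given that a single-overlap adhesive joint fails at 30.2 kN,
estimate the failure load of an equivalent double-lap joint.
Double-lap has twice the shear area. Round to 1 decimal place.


Double-lap factor = 2
Expected load = 30.2 * 2 = 60.4 kN

60.4


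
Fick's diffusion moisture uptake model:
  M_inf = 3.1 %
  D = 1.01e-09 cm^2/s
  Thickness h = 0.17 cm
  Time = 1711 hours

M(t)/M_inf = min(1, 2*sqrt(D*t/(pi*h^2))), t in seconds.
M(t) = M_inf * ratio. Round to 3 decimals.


t_sec = 1711 * 3600 = 6159600
ratio = 2*sqrt(1.01e-09*6159600/(pi*0.17^2))
= min(1, 0.523532)
= 0.523532
M(t) = 3.1 * 0.523532 = 1.623 %

1.623


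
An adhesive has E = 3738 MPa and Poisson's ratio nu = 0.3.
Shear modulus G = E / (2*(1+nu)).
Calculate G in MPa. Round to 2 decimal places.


G = 3738 / (2*(1+0.3))
= 3738 / 2.60
= 1437.69 MPa

1437.69


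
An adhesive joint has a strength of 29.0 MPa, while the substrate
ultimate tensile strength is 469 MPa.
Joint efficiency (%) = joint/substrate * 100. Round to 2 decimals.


Efficiency = 29.0 / 469 * 100
= 6.18%

6.18


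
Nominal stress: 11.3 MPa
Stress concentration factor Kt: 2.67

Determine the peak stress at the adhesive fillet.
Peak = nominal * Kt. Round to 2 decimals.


Peak stress = 11.3 * 2.67
= 30.17 MPa

30.17


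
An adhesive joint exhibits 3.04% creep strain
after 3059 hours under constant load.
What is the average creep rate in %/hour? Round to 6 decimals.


Creep rate = strain / time
= 3.04 / 3059
= 0.000994 %/h

0.000994


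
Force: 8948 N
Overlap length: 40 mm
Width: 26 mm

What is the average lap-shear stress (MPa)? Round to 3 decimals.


Average shear stress = F / (overlap * width)
= 8948 / (40 * 26)
= 8.604 MPa

8.604


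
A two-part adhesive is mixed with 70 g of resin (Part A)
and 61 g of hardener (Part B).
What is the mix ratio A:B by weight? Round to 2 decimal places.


Mix ratio = mass_A / mass_B
= 70 / 61
= 1.15

1.15


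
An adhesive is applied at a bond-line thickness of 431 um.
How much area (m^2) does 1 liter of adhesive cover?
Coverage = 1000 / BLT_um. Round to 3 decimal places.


Coverage = 1000 / 431 = 2.320 m^2

2.320


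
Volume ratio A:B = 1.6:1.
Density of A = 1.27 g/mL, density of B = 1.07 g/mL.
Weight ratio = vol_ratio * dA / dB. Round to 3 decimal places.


Wt ratio = 1.6 * 1.27 / 1.07
= 1.899

1.899


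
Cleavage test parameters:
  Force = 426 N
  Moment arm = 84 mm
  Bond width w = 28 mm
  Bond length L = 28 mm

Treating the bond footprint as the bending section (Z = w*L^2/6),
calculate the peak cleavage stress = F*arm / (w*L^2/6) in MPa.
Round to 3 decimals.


M = 426 * 84 = 35784 N*mm
Z = 28 * 28^2 / 6 = 21952 / 6 mm^3
sigma = M / Z = 6 * 35784 / 21952 = 214704 / 21952
= 9.781 MPa

9.781


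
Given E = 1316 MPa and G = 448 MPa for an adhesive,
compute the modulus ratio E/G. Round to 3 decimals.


E/G ratio = 1316 / 448 = 2.938

2.938


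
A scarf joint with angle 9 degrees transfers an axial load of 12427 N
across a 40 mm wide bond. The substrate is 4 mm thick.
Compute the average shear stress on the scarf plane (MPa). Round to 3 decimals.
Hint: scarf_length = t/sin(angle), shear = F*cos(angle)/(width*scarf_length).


scarf_length = 4 / sin(9 deg) = 25.5698 mm
cos(9 deg) = 0.987688
shear stress = 12427 * 0.987688 / (40 * 25.5698)
= 12.000 MPa

12.000


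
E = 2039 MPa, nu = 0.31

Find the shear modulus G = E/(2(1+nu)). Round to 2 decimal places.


G = 2039 / (2 * 1.31)
= 778.24 MPa

778.24


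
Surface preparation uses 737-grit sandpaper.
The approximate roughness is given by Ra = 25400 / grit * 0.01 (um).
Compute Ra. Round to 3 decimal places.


Ra = 25400 / 737 * 0.01
= 254 / 737
= 0.345 um

0.345


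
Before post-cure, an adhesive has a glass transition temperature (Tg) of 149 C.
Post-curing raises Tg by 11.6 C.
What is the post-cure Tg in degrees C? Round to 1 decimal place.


Tg_post = Tg_base + delta_Tg
= 149 + 11.6
= 160.6 C

160.6


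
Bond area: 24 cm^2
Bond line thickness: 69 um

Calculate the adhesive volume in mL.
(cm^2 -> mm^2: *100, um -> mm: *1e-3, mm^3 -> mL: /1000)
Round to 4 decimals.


V = 24*100 * 69*1e-3 / 1000
= 0.1656 mL

0.1656


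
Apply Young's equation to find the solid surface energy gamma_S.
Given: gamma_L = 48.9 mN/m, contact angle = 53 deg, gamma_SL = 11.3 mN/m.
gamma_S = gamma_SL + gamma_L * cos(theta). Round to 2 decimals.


theta_rad = 53 * pi/180 = 0.925025
gamma_S = 11.3 + 48.9 * cos(0.925025)
= 40.73 mN/m

40.73


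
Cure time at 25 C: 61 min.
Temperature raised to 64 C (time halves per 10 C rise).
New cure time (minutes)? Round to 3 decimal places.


Acceleration factor = 2^(39/10) = 14.9285
New time = 61 / 14.9285 = 4.086 min

4.086


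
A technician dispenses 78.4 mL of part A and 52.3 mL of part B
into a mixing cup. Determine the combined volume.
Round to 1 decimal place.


Combined volume = 78.4 + 52.3
= 130.7 mL

130.7


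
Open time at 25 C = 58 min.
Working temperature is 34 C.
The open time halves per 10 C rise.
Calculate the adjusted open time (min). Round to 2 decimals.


factor = 2^((34 - 25) / 10) = 1.8661
ot = 58 / 1.8661 = 31.08 min

31.08


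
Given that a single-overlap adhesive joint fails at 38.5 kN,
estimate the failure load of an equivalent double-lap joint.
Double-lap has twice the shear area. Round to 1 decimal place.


Double-lap factor = 2
Expected load = 38.5 * 2 = 77.0 kN

77.0


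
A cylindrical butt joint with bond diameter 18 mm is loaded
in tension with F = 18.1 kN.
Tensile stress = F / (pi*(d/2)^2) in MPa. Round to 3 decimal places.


Area = pi * (18/2)^2 = 254.4690 mm^2
Stress = 18.1*1000 / 254.4690
= 71.129 MPa

71.129


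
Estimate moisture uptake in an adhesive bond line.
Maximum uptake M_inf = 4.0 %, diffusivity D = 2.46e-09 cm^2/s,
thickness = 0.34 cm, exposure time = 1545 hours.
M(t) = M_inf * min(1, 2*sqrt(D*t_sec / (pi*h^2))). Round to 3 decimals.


Convert time: 1545 h = 5562000 s
ratio = min(1, 2*sqrt(2.46e-09*5562000/(pi*0.34^2)))
= 0.388203
M(t) = 4.0 * 0.388203 = 1.553%

1.553


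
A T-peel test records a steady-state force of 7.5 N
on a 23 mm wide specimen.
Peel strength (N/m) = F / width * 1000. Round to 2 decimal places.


Peel strength = 7.5 / 23 * 1000
= 326.09 N/m

326.09


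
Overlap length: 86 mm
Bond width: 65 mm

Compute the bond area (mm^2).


Bond area = 86 * 65 = 5590 mm^2

5590


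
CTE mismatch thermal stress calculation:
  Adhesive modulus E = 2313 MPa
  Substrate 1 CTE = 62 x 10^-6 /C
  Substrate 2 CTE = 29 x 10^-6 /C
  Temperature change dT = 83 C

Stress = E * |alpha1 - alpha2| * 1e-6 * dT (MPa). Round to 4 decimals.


delta_alpha = |62 - 29| = 33 x 10^-6/C
Stress = 2313 * 33e-6 * 83
= 6.3353 MPa

6.3353


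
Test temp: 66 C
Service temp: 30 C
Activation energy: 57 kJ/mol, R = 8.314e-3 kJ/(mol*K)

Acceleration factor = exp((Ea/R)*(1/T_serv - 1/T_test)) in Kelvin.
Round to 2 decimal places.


AF = exp((57/0.008314)*(1/303.15 - 1/339.15))
= 11.03

11.03


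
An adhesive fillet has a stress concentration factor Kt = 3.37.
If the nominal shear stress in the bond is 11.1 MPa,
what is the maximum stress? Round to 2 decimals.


Max stress = 11.1 * 3.37 = 37.41 MPa

37.41


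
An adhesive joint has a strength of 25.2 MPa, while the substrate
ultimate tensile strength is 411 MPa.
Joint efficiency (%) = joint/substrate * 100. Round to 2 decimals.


Efficiency = 25.2 / 411 * 100
= 6.13%

6.13


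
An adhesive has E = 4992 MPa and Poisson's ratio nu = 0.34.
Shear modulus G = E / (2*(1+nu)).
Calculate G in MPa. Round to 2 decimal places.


G = 4992 / (2*(1+0.34))
= 4992 / 2.68
= 1862.69 MPa

1862.69


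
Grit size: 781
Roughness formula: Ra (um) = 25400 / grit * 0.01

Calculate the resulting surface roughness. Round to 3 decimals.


Ra = 25400 / 781 * 0.01
= 0.325 um

0.325


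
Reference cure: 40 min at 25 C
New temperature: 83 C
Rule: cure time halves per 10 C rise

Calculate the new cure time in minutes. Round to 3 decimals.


factor = 2^((83-25)/10) = 55.7152
t_new = 40 / 55.7152 = 0.718 min

0.718


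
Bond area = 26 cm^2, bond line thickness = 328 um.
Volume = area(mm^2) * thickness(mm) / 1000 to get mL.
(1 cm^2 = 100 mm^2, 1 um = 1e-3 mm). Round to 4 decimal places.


area_mm2 = 26 * 100 = 2600
blt_mm = 328 * 1e-3 = 0.328
vol_mm3 = 2600 * 0.328 = 852.8
vol_mL = 852.8 / 1000 = 0.8528 mL

0.8528


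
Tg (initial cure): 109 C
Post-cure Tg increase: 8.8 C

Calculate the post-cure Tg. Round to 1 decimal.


Post-cure Tg = 109 + 8.8 = 117.8 C

117.8


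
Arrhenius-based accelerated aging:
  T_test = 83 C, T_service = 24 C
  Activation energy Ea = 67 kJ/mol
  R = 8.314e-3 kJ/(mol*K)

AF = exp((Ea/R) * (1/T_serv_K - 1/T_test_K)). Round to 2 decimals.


T_test_K = 356.15, T_serv_K = 297.15
AF = exp((67/8.314e-3) * (1/297.15 - 1/356.15))
= 89.36

89.36


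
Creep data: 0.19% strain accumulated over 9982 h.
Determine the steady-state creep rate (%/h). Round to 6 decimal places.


Rate = 0.19 / 9982 = 0.000019 %/h

0.000019


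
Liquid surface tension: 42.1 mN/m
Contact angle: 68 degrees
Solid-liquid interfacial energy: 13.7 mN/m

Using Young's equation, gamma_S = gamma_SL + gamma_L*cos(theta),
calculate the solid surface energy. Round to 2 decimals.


gamma_S = 13.7 + 42.1 * cos(68)
= 29.47 mN/m

29.47


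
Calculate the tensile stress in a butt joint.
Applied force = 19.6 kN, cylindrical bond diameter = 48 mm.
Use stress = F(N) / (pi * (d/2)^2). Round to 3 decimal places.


A = pi * 24.0^2 = 1809.5574 mm^2
sigma = 19600.0 / 1809.5574 = 10.831 MPa

10.831


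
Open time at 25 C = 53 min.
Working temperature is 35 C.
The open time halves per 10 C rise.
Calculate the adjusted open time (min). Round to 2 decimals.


factor = 2^((35 - 25) / 10) = 2.0000
ot = 53 / 2.0000 = 26.50 min

26.50


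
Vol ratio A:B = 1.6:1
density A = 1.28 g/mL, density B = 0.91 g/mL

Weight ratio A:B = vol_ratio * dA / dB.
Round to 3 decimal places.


Weight ratio = 1.6 * 1.28 / 0.91
= 2.251

2.251


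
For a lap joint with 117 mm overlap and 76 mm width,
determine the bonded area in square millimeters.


Area = 117 * 76 = 8892 mm^2

8892


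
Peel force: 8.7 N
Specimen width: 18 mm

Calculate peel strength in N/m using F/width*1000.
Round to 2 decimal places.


Peel strength = 8.7 / 18 * 1000 = 483.33 N/m

483.33


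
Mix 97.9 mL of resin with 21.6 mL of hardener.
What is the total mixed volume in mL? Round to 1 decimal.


Total = 97.9 + 21.6 = 119.5 mL

119.5


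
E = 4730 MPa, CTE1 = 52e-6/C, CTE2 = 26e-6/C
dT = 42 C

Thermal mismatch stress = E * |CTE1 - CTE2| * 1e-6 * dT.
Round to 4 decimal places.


= 4730 * 26e-6 * 42
= 5.1652 MPa

5.1652


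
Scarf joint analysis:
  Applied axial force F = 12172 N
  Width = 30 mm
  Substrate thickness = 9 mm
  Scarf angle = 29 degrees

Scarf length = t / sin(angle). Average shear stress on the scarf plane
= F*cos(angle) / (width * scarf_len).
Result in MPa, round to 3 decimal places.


Scarf length = 9 / sin(29 deg) = 18.5640 mm
cos(29 deg) = 0.874620
Shear = 12172 * 0.874620 / (30 * 18.5640)
= 19.116 MPa

19.116


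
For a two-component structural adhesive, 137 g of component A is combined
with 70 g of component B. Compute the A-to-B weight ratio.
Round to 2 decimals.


Weight ratio A:B = 137 / 70
= 1.96

1.96


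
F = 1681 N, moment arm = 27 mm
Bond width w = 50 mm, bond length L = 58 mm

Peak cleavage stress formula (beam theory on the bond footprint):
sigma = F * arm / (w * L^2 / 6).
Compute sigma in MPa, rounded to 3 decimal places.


sigma = (1681 * 27) / (50 * 3364 / 6)
= 45387 * 6 / 168200
= 272322 / 168200
= 1.619 MPa

1.619


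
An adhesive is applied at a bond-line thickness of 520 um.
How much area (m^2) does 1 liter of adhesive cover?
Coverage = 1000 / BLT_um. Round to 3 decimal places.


Coverage = 1000 / 520 = 1.923 m^2

1.923


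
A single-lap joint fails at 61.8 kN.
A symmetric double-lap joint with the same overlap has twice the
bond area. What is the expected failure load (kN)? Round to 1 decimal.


Double-lap load = 2 * 61.8 = 123.6 kN

123.6


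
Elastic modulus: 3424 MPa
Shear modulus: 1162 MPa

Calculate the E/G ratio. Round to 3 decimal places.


E / G = 3424 / 1162 = 2.947

2.947


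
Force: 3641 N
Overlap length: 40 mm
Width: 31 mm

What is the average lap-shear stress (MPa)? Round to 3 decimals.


Average shear stress = F / (overlap * width)
= 3641 / (40 * 31)
= 2.936 MPa

2.936


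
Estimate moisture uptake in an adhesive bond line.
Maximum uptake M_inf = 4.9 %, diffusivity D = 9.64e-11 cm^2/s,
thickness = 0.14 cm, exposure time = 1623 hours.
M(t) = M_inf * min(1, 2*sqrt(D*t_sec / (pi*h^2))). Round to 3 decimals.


Convert time: 1623 h = 5842800 s
ratio = min(1, 2*sqrt(9.64e-11*5842800/(pi*0.14^2)))
= 0.191283
M(t) = 4.9 * 0.191283 = 0.937%

0.937


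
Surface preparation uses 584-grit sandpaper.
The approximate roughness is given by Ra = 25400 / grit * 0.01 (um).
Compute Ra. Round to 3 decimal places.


Ra = 25400 / 584 * 0.01
= 254 / 584
= 0.435 um

0.435


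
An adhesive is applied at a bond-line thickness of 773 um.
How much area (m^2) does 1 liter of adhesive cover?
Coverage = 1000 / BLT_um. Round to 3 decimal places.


Coverage = 1000 / 773 = 1.294 m^2

1.294


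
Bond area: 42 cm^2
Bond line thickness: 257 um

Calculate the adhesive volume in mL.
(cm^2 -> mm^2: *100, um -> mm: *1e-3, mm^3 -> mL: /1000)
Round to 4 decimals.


V = 42*100 * 257*1e-3 / 1000
= 1.0794 mL

1.0794


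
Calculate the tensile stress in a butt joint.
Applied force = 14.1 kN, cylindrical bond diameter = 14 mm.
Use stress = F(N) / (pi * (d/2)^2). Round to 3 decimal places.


A = pi * 7.0^2 = 153.9380 mm^2
sigma = 14100.0 / 153.9380 = 91.595 MPa

91.595


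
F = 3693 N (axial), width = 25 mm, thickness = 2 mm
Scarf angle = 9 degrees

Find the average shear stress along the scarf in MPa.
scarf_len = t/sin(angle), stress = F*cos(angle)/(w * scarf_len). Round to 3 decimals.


scarf_len = 2/sin(9 deg) = 12.7849
cos(9 deg) = 0.987688
stress = 3693*0.987688/(25*12.7849) = 11.412 MPa

11.412


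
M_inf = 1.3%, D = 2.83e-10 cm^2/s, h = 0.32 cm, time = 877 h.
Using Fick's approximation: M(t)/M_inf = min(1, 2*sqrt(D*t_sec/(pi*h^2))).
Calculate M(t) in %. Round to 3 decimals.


t = 3157200 s
ratio = min(1, 2*sqrt(2.83e-10*3157200/(pi*0.1024)))
= 0.105402
M(t) = 1.3 * 0.105402 = 0.137%

0.137


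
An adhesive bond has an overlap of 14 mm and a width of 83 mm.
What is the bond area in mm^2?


Bond area = overlap * width
= 14 * 83
= 1162 mm^2

1162


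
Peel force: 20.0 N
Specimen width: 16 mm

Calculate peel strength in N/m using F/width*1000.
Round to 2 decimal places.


Peel strength = 20.0 / 16 * 1000 = 1250.00 N/m

1250.00


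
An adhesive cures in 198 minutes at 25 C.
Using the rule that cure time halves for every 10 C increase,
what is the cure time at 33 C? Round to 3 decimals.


Factor = 2^((33 - 25) / 10) = 1.7411
Cure time = 198 / 1.7411
= 113.721 minutes

113.721


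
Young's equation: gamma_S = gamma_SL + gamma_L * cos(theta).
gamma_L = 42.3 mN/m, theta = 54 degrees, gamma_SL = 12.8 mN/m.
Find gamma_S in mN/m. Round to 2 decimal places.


cos(54 deg) = 0.587785
gamma_S = 12.8 + 42.3 * 0.587785
= 37.66 mN/m

37.66


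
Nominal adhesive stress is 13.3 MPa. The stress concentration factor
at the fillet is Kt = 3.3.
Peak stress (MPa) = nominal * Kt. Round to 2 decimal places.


Peak = 13.3 * 3.3 = 43.89 MPa

43.89


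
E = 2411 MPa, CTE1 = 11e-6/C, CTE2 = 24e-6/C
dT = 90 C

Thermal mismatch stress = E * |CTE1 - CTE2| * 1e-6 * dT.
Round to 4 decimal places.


= 2411 * 13e-6 * 90
= 2.8209 MPa

2.8209


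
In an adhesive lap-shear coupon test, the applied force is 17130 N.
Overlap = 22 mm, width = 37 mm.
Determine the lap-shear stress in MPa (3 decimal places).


stress = F / (overlap * width)
= 17130 / (22 * 37)
= 21.044 MPa

21.044


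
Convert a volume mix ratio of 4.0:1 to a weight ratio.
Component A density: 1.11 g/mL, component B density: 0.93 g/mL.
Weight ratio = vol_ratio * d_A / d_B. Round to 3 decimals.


= 4.0 * 1.11 / 0.93 = 4.774

4.774


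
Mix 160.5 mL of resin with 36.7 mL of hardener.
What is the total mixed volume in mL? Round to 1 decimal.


Total = 160.5 + 36.7 = 197.2 mL

197.2


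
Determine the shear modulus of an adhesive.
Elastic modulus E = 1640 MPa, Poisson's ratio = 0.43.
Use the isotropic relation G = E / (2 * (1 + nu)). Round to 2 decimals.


G = 1640 / (2*(1+0.43)) = 1640 / 2.86
= 573.43 MPa

573.43


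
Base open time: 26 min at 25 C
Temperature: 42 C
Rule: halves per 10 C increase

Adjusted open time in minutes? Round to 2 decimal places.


Acceleration = 2^((42-25)/10) = 3.2490
Open time = 26 / 3.2490 = 8.00 min

8.00


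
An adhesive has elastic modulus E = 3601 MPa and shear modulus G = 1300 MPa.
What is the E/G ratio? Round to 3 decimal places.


E/G = 3601 / 1300 = 2.770

2.770


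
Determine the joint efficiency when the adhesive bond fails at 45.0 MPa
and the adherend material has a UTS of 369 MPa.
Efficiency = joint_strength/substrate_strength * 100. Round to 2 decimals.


Joint efficiency = 45.0 / 369 * 100
= 12.20%

12.20


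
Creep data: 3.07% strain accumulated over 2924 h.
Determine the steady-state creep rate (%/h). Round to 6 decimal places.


Rate = 3.07 / 2924 = 0.001050 %/h

0.001050


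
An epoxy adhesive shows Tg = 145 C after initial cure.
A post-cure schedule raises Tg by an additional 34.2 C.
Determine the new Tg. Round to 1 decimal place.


New Tg = 145 + 34.2
= 179.2 C

179.2


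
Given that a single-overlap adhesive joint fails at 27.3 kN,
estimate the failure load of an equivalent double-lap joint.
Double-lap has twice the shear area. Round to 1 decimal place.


Double-lap factor = 2
Expected load = 27.3 * 2 = 54.6 kN

54.6


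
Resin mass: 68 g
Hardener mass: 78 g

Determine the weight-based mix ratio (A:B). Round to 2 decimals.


Ratio = 68 / 78 = 0.87

0.87


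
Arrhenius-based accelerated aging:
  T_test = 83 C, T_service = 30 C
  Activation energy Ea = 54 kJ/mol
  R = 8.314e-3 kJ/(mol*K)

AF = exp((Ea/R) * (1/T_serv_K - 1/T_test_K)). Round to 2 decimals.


T_test_K = 356.15, T_serv_K = 303.15
AF = exp((54/8.314e-3) * (1/303.15 - 1/356.15))
= 24.25

24.25


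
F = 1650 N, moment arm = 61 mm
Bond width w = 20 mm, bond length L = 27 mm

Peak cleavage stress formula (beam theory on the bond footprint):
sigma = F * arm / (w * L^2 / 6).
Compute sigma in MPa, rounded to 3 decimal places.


sigma = (1650 * 61) / (20 * 729 / 6)
= 100650 * 6 / 14580
= 603900 / 14580
= 41.420 MPa

41.420


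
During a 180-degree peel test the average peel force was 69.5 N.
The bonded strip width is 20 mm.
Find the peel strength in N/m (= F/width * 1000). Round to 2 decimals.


Peel strength = F/width * 1000
= 69.5 / 20 * 1000
= 3475.00 N/m

3475.00


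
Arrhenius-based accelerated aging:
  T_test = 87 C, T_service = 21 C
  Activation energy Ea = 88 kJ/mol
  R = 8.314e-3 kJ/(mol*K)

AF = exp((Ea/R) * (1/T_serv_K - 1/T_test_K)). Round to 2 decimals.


T_test_K = 360.15, T_serv_K = 294.15
AF = exp((88/8.314e-3) * (1/294.15 - 1/360.15))
= 730.87

730.87


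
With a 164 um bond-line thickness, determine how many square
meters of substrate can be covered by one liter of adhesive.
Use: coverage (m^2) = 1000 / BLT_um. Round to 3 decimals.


Coverage = 1000 / 164 = 6.098 m^2

6.098


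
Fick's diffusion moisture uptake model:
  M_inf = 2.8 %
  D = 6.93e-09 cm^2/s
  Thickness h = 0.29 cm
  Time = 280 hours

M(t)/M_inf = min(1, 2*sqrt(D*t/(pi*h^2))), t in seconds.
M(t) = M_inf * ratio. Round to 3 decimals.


t_sec = 280 * 3600 = 1008000
ratio = 2*sqrt(6.93e-09*1008000/(pi*0.29^2))
= min(1, 0.325203)
= 0.325203
M(t) = 2.8 * 0.325203 = 0.911 %

0.911


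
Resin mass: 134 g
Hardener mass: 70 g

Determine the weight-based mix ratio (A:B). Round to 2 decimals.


Ratio = 134 / 70 = 1.91

1.91


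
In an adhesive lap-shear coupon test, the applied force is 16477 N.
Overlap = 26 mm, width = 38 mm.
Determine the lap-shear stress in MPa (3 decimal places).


stress = F / (overlap * width)
= 16477 / (26 * 38)
= 16.677 MPa

16.677


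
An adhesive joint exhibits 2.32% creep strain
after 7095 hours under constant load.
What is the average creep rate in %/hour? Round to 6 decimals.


Creep rate = strain / time
= 2.32 / 7095
= 0.000327 %/h

0.000327


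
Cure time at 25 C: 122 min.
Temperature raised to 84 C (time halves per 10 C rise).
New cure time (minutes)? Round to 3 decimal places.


Acceleration factor = 2^(59/10) = 59.7141
New time = 122 / 59.7141 = 2.043 min

2.043


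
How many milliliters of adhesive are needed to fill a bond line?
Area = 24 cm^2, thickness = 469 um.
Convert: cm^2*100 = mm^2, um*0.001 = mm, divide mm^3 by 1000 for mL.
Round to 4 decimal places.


= (24 * 100) * (469 * 0.001) / 1000
= 1.1256 mL

1.1256


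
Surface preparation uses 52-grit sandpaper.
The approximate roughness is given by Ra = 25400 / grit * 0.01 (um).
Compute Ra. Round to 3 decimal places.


Ra = 25400 / 52 * 0.01
= 254 / 52
= 4.885 um

4.885


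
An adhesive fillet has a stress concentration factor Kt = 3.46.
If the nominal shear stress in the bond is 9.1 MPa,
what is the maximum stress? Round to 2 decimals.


Max stress = 9.1 * 3.46 = 31.49 MPa

31.49


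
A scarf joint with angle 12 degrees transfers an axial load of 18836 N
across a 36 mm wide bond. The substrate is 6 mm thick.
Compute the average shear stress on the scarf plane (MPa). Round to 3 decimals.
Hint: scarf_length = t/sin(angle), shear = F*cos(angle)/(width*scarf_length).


scarf_length = 6 / sin(12 deg) = 28.8584 mm
cos(12 deg) = 0.978148
shear stress = 18836 * 0.978148 / (36 * 28.8584)
= 17.734 MPa

17.734


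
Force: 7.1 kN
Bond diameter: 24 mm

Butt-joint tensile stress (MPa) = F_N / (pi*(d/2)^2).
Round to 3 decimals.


F_N = 7.1 * 1000 = 7100.0 N
A = pi*(12.0)^2 = 452.3893 mm^2
stress = 7100.0 / 452.3893 = 15.694 MPa

15.694


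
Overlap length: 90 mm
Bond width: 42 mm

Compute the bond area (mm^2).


Bond area = 90 * 42 = 3780 mm^2

3780


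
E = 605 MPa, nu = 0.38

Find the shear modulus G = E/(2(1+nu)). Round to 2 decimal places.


G = 605 / (2 * 1.38)
= 219.20 MPa

219.20


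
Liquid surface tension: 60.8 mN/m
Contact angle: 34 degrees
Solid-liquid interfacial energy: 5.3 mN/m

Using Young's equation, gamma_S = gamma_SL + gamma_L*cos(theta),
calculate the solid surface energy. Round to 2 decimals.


gamma_S = 5.3 + 60.8 * cos(34)
= 55.71 mN/m

55.71


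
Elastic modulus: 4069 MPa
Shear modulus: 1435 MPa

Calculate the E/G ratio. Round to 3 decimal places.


E / G = 4069 / 1435 = 2.836

2.836


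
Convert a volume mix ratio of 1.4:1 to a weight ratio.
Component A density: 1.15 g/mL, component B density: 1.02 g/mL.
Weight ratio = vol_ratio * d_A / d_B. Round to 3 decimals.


= 1.4 * 1.15 / 1.02 = 1.578

1.578


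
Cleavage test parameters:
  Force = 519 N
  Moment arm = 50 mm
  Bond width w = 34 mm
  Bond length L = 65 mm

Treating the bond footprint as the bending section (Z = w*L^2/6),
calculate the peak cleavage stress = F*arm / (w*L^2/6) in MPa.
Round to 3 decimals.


M = 519 * 50 = 25950 N*mm
Z = 34 * 65^2 / 6 = 143650 / 6 mm^3
sigma = M / Z = 6 * 25950 / 143650 = 155700 / 143650
= 1.084 MPa

1.084


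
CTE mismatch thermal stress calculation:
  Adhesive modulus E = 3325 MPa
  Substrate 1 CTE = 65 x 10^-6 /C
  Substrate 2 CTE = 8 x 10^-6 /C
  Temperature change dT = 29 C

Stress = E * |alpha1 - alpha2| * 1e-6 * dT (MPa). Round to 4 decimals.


delta_alpha = |65 - 8| = 57 x 10^-6/C
Stress = 3325 * 57e-6 * 29
= 5.4962 MPa

5.4962


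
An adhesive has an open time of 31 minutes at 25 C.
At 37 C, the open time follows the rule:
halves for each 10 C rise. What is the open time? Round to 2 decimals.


Factor = 2^((37-25)/10) = 2.2974
Open time = 31 / 2.2974 = 13.49 min

13.49


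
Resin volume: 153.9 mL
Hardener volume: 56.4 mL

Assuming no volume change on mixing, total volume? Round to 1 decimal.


V_total = 153.9 + 56.4 = 210.3 mL

210.3


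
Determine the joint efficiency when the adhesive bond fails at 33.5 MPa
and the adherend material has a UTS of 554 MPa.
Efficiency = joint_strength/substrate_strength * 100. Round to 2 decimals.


Joint efficiency = 33.5 / 554 * 100
= 6.05%

6.05


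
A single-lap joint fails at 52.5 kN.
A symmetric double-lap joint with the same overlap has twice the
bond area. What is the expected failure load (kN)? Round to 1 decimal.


Double-lap load = 2 * 52.5 = 105.0 kN

105.0


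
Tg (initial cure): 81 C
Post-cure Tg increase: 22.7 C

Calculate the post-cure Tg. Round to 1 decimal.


Post-cure Tg = 81 + 22.7 = 103.7 C

103.7


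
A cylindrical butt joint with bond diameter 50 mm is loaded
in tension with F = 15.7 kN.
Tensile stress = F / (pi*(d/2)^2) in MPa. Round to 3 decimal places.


Area = pi * (50/2)^2 = 1963.4954 mm^2
Stress = 15.7*1000 / 1963.4954
= 7.996 MPa

7.996


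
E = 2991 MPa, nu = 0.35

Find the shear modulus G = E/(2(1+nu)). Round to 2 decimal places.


G = 2991 / (2 * 1.35)
= 1107.78 MPa

1107.78


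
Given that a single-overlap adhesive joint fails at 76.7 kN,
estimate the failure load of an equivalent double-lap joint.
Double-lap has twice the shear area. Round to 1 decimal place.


Double-lap factor = 2
Expected load = 76.7 * 2 = 153.4 kN

153.4


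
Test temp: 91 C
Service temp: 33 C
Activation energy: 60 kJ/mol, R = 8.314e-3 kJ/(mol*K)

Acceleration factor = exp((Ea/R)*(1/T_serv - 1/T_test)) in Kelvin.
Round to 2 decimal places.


AF = exp((60/0.008314)*(1/306.15 - 1/364.15))
= 42.71

42.71


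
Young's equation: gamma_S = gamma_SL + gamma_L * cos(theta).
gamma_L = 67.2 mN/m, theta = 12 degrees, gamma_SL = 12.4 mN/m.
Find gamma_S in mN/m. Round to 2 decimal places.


cos(12 deg) = 0.978148
gamma_S = 12.4 + 67.2 * 0.978148
= 78.13 mN/m

78.13


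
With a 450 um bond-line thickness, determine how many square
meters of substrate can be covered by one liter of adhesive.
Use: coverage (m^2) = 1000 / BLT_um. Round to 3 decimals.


Coverage = 1000 / 450 = 2.222 m^2

2.222


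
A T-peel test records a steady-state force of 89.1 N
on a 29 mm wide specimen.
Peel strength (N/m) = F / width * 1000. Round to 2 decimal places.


Peel strength = 89.1 / 29 * 1000
= 3072.41 N/m

3072.41


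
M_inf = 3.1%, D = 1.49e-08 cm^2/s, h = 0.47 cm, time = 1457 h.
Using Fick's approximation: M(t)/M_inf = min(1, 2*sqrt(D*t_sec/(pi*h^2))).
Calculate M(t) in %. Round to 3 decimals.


t = 5245200 s
ratio = min(1, 2*sqrt(1.49e-08*5245200/(pi*0.2209)))
= 0.671168
M(t) = 3.1 * 0.671168 = 2.081%

2.081


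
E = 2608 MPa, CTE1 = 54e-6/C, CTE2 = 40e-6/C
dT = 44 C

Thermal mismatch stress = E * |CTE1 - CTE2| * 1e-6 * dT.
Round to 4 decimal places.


= 2608 * 14e-6 * 44
= 1.6065 MPa

1.6065


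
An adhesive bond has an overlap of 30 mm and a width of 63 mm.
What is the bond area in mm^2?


Bond area = overlap * width
= 30 * 63
= 1890 mm^2

1890


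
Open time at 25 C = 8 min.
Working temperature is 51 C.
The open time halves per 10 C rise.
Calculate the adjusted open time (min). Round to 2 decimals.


factor = 2^((51 - 25) / 10) = 6.0629
ot = 8 / 6.0629 = 1.32 min

1.32


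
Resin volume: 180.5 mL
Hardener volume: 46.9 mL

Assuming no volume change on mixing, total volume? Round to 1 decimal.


V_total = 180.5 + 46.9 = 227.4 mL

227.4


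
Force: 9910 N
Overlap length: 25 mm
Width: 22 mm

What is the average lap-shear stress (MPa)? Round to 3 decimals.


Average shear stress = F / (overlap * width)
= 9910 / (25 * 22)
= 18.018 MPa

18.018


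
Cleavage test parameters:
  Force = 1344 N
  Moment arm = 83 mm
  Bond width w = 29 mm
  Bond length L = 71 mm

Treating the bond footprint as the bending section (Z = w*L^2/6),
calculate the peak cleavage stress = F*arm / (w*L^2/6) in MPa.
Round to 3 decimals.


M = 1344 * 83 = 111552 N*mm
Z = 29 * 71^2 / 6 = 146189 / 6 mm^3
sigma = M / Z = 6 * 111552 / 146189 = 669312 / 146189
= 4.578 MPa

4.578


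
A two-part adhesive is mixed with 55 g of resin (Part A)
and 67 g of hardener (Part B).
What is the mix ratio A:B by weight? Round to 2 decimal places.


Mix ratio = mass_A / mass_B
= 55 / 67
= 0.82

0.82


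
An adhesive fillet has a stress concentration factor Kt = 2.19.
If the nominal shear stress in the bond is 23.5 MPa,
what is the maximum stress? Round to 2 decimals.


Max stress = 23.5 * 2.19 = 51.47 MPa

51.47


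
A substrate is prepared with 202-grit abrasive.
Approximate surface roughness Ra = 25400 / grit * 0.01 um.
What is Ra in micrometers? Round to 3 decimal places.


Ra = 25400 / 202 * 0.01 = 1.257 um

1.257


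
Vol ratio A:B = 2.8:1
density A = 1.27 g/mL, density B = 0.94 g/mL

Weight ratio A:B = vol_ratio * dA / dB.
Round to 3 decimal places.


Weight ratio = 2.8 * 1.27 / 0.94
= 3.783

3.783


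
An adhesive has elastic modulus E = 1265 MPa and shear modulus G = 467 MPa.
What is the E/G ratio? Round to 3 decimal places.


E/G = 1265 / 467 = 2.709

2.709


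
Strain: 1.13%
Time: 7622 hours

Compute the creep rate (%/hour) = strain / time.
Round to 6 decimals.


Creep rate = 1.13 / 7622
= 0.000148 %/h

0.000148


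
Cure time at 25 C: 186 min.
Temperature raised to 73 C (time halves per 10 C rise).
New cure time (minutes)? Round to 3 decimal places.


Acceleration factor = 2^(48/10) = 27.8576
New time = 186 / 27.8576 = 6.677 min

6.677


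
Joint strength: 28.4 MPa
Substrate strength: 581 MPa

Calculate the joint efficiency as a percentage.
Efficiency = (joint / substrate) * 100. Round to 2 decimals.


Efficiency = (28.4 / 581) * 100 = 4.89%

4.89


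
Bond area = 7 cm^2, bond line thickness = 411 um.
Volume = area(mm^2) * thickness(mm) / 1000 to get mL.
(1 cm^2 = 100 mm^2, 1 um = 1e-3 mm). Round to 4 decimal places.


area_mm2 = 7 * 100 = 700
blt_mm = 411 * 1e-3 = 0.411
vol_mm3 = 700 * 0.411 = 287.7
vol_mL = 287.7 / 1000 = 0.2877 mL

0.2877


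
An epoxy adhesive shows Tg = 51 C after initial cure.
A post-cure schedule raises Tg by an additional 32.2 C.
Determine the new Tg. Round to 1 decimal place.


New Tg = 51 + 32.2
= 83.2 C

83.2


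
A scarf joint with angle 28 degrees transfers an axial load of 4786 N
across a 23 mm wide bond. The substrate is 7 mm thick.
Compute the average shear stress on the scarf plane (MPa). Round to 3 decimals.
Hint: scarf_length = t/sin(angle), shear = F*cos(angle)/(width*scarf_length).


scarf_length = 7 / sin(28 deg) = 14.9104 mm
cos(28 deg) = 0.882948
shear stress = 4786 * 0.882948 / (23 * 14.9104)
= 12.322 MPa

12.322


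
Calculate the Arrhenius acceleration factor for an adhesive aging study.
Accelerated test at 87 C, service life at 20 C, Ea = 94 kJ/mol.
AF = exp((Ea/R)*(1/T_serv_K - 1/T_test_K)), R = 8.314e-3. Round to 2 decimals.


T_test = 360.15 K, T_serv = 293.15 K
Ea/R = 94 / 0.008314 = 11306.23
AF = exp(11306.23 * (1/293.15 - 1/360.15))
= 1306.30

1306.30


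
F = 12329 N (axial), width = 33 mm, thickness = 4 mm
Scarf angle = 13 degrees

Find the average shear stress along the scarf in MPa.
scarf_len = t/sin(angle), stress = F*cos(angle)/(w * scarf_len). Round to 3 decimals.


scarf_len = 4/sin(13 deg) = 17.7816
cos(13 deg) = 0.974370
stress = 12329*0.974370/(33*17.7816) = 20.472 MPa

20.472


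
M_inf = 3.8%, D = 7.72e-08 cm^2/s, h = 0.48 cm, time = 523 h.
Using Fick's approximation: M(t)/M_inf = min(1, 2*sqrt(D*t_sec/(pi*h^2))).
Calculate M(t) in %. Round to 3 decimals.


t = 1882800 s
ratio = min(1, 2*sqrt(7.72e-08*1882800/(pi*0.2304)))
= 0.896241
M(t) = 3.8 * 0.896241 = 3.406%

3.406


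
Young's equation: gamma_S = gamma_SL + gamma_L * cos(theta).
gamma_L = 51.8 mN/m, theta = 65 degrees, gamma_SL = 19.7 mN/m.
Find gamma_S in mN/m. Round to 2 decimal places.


cos(65 deg) = 0.422618
gamma_S = 19.7 + 51.8 * 0.422618
= 41.59 mN/m

41.59


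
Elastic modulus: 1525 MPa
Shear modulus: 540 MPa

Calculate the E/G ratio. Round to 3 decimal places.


E / G = 1525 / 540 = 2.824

2.824


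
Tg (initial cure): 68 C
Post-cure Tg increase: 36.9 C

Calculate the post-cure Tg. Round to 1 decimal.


Post-cure Tg = 68 + 36.9 = 104.9 C

104.9


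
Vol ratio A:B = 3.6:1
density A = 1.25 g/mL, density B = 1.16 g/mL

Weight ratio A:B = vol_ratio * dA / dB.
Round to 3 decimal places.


Weight ratio = 3.6 * 1.25 / 1.16
= 3.879

3.879


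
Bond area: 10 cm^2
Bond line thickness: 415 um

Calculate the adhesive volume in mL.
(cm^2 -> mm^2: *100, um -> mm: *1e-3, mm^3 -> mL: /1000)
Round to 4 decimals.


V = 10*100 * 415*1e-3 / 1000
= 0.4150 mL

0.4150


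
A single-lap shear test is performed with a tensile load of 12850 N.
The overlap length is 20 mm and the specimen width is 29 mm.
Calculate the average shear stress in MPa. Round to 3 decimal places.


Shear stress = F / (overlap * width)
= 12850 / (20 * 29)
= 12850 / 580
= 22.155 MPa

22.155


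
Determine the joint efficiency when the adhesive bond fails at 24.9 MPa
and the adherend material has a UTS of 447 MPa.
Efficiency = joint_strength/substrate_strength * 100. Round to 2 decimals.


Joint efficiency = 24.9 / 447 * 100
= 5.57%

5.57


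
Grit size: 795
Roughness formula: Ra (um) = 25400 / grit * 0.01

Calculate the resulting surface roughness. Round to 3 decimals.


Ra = 25400 / 795 * 0.01
= 0.319 um

0.319
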